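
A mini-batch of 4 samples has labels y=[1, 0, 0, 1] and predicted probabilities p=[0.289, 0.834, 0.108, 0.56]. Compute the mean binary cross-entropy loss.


L[0] = -ln(0.289) = 1.2413
L[1] = -ln(1-0.834) = -ln(0.166) = 1.7958
L[2] = -ln(1-0.108) = -ln(0.892) = 0.1143
L[3] = -ln(0.56) = 0.5798
mean = (1.2413 + 1.7958 + 0.1143 + 0.5798)/4 = 0.9328

0.9328


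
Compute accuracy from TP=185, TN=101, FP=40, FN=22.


Accuracy = (TP+TN)/(TP+TN+FP+FN)
= (185+101)/(348)
= 286/348 = 82.18%

82.18%


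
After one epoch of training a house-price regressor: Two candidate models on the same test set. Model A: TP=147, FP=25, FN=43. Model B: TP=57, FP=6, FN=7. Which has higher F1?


Model A: P=147/172=0.8547, R=147/190=0.7737, F1=2PR/(P+R)=2TP/(2TP+FP+FN)=294/362=0.8122
Model B: P=57/63=0.9048, R=57/64=0.8906, F1=2PR/(P+R)=2TP/(2TP+FP+FN)=114/127=0.8976
0.8122 < 0.8976 → Model B

Model B


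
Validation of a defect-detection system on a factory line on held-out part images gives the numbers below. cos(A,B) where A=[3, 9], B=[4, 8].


A·B = 3·4 + 9·8 = 84
‖A‖ = √90 = 9.4868, ‖B‖ = √80 = 8.9443
cos = 84/(√90·√80) = 84/√7200 = 0.9899

0.9899


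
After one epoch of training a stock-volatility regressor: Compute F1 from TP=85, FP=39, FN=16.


Precision = 85/124 = 0.6855
Recall = 85/101 = 0.8416
F1 = 2·P·R/(P+R) = 2·TP/(2·TP+FP+FN) = 170/(170+39+16) = 170/225 = 0.7556

0.7556


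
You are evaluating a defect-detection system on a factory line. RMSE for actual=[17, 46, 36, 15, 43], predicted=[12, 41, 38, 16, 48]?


MSE = 80/5 = 16
RMSE = √(80/5) = 4.0

4.0


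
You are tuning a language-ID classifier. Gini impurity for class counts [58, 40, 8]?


Probabilities: [58/106, 40/106, 8/106] ≈ [0.5472, 0.3774, 0.0755]
Σpᵢ² = (3364 + 1600 + 64)/106² = 5028/11236
Gini = 1 - Σpᵢ² = 1 - 5028/11236 = 0.5525

0.5525


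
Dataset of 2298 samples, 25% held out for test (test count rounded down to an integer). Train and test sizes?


Test = ⌊2298·25/100⌋ = 574
Train = 2298 - 574 = 1724

Train: 1724, Test: 574


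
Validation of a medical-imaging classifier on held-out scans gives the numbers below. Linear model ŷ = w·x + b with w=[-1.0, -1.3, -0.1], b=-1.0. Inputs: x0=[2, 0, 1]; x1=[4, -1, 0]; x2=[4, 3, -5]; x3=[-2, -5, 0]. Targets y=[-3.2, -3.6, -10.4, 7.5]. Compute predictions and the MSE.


ŷ0 = (-1.0)·(2) + (-1.3)·(0) + (-0.1)·(1) - 1.0 = -3.1
ŷ1 = (-1.0)·(4) + (-1.3)·(-1) + (-0.1)·(0) - 1.0 = -3.7
ŷ2 = (-1.0)·(4) + (-1.3)·(3) + (-0.1)·(-5) - 1.0 = -8.4
ŷ3 = (-1.0)·(-2) + (-1.3)·(-5) + (-0.1)·(0) - 1.0 = 7.5
errors² = [0.01, 0.01, 4.0, 0.0]
MSE = 4.0200/4 = 1.005

1.005


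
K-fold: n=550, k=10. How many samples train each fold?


Fold size = 550/10 = 55
Training per fold = 550 - 55 = 495

495


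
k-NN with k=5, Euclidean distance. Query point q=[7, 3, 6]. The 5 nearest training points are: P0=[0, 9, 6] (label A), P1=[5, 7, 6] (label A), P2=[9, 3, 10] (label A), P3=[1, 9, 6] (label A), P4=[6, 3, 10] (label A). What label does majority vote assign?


d(q,P0) = 9.2195  (label A)
d(q,P1) = 4.4721  (label A)
d(q,P2) = 4.4721  (label A)
d(q,P3) = 8.4853  (label A)
d(q,P4) = 4.1231  (label A)
Votes: A=5, B=0
Majority → A

A


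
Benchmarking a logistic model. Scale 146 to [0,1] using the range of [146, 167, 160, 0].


min=0, max=167
(146-0)/(167-0) = 146/167 = 0.8743

0.8743


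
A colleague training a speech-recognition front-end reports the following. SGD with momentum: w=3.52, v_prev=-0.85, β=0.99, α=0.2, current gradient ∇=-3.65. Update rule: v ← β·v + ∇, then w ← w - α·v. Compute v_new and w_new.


v_new = 0.99·-0.85 - 3.65 = -0.8415 - 3.65 = -4.4915
w_new = 3.52 - 0.2·-4.4915 = 3.52 + 0.8983 = 4.4183

v_new=-4.4915, w_new=4.4183


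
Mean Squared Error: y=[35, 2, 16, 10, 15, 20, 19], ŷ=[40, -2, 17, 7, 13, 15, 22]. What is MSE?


Squared errors: (35-40)²=25, (2+ 2)²=16, (16-17)²=1, (10-7)²=9, (15-13)²=4, (20-15)²=25, (19-22)²=9
Sum = 89
MSE = 89/7 = 89/7

89/7


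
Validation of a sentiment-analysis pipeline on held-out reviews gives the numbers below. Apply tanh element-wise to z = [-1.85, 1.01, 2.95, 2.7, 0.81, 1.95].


tanh(-1.85) = -0.9517
tanh(1.01) = 0.7658
tanh(2.95) = 0.9945
tanh(2.7) = 0.991
tanh(0.81) = 0.6696
tanh(1.95) = 0.9603
result = [-0.9517, 0.7658, 0.9945, 0.991, 0.6696, 0.9603]

[-0.9517, 0.7658, 0.9945, 0.991, 0.6696, 0.9603]


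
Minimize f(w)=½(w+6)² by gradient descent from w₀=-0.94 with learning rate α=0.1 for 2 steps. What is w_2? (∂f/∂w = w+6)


step 1: grad = -0.94+6 = 5.06; w = -0.94 - 0.1·(5.06) = -1.446
step 2: grad = -1.446+6 = 4.554; w = -1.446 - 0.1·(4.554) = -1.9014

-1.9014


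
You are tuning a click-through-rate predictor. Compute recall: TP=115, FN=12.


Recall = TP/(TP+FN)
= 115/(115+12)
= 115/127 = 90.55%

90.55%


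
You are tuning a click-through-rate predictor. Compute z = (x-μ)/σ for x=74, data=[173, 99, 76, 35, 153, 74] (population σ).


μ = 101.6667, σ = 47.6084
z = (74 - 101.6667)/47.6084 = -0.5811

-0.5811


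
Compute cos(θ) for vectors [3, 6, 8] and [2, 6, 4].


A·B = 3·2 + 6·6 + 8·4 = 74
‖A‖ = √109 = 10.4403, ‖B‖ = √56 = 7.4833
cos = 74/(√109·√56) = 74/√6104 = 0.9472

0.9472


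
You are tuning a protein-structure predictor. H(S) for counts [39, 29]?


Probabilities: [39/68, 29/68] ≈ [0.5735, 0.4265]
H = -((39/68)·log₂(39/68) + (29/68)·log₂(29/68))
  = 0.9843 bits

0.9843 bits


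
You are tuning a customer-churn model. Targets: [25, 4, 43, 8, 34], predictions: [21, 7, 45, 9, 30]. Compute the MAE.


Absolute errors: |25-21|=4, |4-7|=3, |43-45|=2, |8-9|=1, |34-30|=4
Sum = 14
MAE = 14/5 = 14/5

14/5


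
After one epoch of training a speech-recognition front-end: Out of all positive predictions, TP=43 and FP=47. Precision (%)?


Precision = TP/(TP+FP)
= 43/(43+47)
= 43/90 = 47.78%

47.78%


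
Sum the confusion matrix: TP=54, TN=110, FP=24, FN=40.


Total = TP + TN + FP + FN
= 54 + 110 + 24 + 40
= 228
(Predicted positive: 78, predicted negative: 150)

228


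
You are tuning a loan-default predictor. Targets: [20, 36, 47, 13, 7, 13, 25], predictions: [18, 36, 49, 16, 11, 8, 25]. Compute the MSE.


Squared errors: (20-18)²=4, (36-36)²=0, (47-49)²=4, (13-16)²=9, (7-11)²=16, (13-8)²=25, (25-25)²=0
Sum = 58
MSE = 58/7 = 58/7

58/7


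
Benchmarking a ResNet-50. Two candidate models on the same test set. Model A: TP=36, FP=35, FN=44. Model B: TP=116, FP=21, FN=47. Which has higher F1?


Model A: P=36/71=0.507, R=36/80=0.45, F1=2PR/(P+R)=2TP/(2TP+FP+FN)=72/151=0.4768
Model B: P=116/137=0.8467, R=116/163=0.7117, F1=2PR/(P+R)=2TP/(2TP+FP+FN)=232/300=0.7733
0.4768 < 0.7733 → Model B

Model B


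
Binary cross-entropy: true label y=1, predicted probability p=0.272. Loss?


BCE = -[y·ln(p) + (1-y)·ln(1-p)]
= -1·ln(0.272) - 0
= -ln(0.272) = 1.302

1.302


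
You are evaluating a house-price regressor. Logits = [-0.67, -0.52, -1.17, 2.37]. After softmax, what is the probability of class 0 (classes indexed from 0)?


Exponentials: e^-0.67=0.5117, e^-0.52=0.5945, e^-1.17=0.3104, e^2.37=10.6974
Sum = 12.114
Softmax = [0.0422, 0.0491, 0.0256, 0.8831]
p[0] = 0.5117/12.114 = 0.0422

0.0422


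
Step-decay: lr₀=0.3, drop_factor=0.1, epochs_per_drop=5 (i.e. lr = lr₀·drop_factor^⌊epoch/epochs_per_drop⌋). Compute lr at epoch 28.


n_drops = ⌊28/5⌋ = 5
lr = 0.3·0.1^5 = 0.3·0.00001 = 0.000003

0.000003


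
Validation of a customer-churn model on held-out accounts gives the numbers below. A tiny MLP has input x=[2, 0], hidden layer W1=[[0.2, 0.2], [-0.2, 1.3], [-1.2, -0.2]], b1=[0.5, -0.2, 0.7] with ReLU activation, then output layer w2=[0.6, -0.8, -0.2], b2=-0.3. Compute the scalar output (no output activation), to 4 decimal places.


z1[0] = (0.2)·(2) + (0.2)·(0) + 0.5 = 0.9
z1[1] = (-0.2)·(2) + (1.3)·(0) - 0.2 = -0.6
z1[2] = (-1.2)·(2) + (-0.2)·(0) + 0.7 = -1.7
h = ReLU(z1) = [0.9, 0.0, 0.0]
output = (0.6)·(0.9) + (-0.8)·(0.0) + (-0.2)·(0.0) - 0.3 = 0.24

0.24


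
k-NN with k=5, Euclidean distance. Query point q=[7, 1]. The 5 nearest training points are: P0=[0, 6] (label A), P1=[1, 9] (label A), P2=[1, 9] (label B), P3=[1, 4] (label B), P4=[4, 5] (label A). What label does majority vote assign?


d(q,P0) = 8.6023  (label A)
d(q,P1) = 10.0  (label A)
d(q,P2) = 10.0  (label B)
d(q,P3) = 6.7082  (label B)
d(q,P4) = 5.0  (label A)
Votes: A=3, B=2
Majority → A

A


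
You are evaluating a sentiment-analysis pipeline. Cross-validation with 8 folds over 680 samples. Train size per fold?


Fold size = 680/8 = 85
Training per fold = 680 - 85 = 595

595


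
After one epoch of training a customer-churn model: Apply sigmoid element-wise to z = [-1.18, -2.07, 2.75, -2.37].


σ(-1.18) = 1/(1+e^1.18) = 0.2351
σ(-2.07) = 1/(1+e^2.07) = 0.112
σ(2.75) = 1/(1+e^-2.75) = 0.9399
σ(-2.37) = 1/(1+e^2.37) = 0.0855
result = [0.2351, 0.112, 0.9399, 0.0855]

[0.2351, 0.112, 0.9399, 0.0855]


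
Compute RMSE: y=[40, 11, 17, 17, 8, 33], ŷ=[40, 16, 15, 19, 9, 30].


MSE = 43/6 = 7.1667
RMSE = √(43/6) = 2.6771

2.6771


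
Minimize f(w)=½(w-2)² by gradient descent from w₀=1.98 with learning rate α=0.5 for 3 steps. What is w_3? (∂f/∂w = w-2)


step 1: grad = 1.98-2 = -0.02; w = 1.98 - 0.5·(-0.02) = 1.99
step 2: grad = 1.99-2 = -0.01; w = 1.99 - 0.5·(-0.01) = 1.995
step 3: grad = 1.995-2 = -0.005; w = 1.995 - 0.5·(-0.005) = 1.9975

1.9975


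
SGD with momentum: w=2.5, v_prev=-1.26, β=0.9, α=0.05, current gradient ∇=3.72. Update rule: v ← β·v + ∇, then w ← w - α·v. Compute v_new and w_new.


v_new = 0.9·-1.26 + 3.72 = -1.134 + 3.72 = 2.586
w_new = 2.5 - 0.05·2.586 = 2.5 - 0.1293 = 2.3707

v_new=2.586, w_new=2.3707


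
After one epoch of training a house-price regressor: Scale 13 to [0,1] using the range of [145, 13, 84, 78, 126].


min=13, max=145
(13-13)/(145-13) = 0/132 = 0.0

0.0


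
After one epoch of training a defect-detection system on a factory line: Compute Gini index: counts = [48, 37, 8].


Probabilities: [48/93, 37/93, 8/93] ≈ [0.5161, 0.3978, 0.086]
Σpᵢ² = (2304 + 1369 + 64)/93² = 3737/8649
Gini = 1 - Σpᵢ² = 1 - 3737/8649 = 0.5679

0.5679


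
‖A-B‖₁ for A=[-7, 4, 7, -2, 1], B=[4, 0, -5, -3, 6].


d = |-7-4| + |4-0| + |7+ 5| + |-2+ 3| + |1-6|
  = 11 + 4 + 12 + 1 + 5
  = 33

33


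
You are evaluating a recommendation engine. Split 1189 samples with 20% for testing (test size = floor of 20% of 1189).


Test = ⌊1189·20/100⌋ = 237
Train = 1189 - 237 = 952

Train: 952, Test: 237


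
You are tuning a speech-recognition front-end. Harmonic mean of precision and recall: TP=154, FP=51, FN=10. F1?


Precision = 154/205 = 0.7512
Recall = 154/164 = 0.939
F1 = 2·P·R/(P+R) = 2·TP/(2·TP+FP+FN) = 308/(308+51+10) = 308/369 = 0.8347

0.8347


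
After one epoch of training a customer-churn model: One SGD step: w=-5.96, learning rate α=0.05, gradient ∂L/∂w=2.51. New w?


w_new = w - α·∇
= -5.96 - 0.05·2.51
= -5.96 - 0.1255
= -6.0855

-6.0855


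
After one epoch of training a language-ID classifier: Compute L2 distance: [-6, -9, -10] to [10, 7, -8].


d = √((-6-10)² + (-9-7)² + (-10+ 8)²)
  = √(256 + 256 + 4)
  = √516 = 22.7156

22.7156


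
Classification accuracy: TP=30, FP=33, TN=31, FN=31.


Accuracy = (TP+TN)/(TP+TN+FP+FN)
= (30+31)/(125)
= 61/125 = 48.8%

48.8%


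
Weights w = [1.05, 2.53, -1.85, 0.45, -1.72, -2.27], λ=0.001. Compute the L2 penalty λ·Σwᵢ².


‖w‖₂² = (1.05)² + (2.53)² + (-1.85)² + (0.45)² + (-1.72)² + (-2.27)²
     = 1.1025 + 6.4009 + 3.4225 + 0.2025 + 2.9584 + 5.1529
     = 19.2397
λ·‖w‖₂² = 0.001·19.2397 = 0.01924

0.01924


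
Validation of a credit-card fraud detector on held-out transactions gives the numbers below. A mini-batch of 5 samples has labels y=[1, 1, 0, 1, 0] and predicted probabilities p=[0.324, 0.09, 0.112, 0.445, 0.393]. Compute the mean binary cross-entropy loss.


L[0] = -ln(0.324) = 1.127
L[1] = -ln(0.09) = 2.4079
L[2] = -ln(1-0.112) = -ln(0.888) = 0.1188
L[3] = -ln(0.445) = 0.8097
L[4] = -ln(1-0.393) = -ln(0.607) = 0.4992
mean = (1.127 + 2.4079 + 0.1188 + 0.8097 + 0.4992)/5 = 0.9925

0.9925


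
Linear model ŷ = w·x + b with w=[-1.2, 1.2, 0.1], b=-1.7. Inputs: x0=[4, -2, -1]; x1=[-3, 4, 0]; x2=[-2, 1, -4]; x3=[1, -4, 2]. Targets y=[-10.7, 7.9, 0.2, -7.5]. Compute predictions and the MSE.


ŷ0 = (-1.2)·(4) + (1.2)·(-2) + (0.1)·(-1) - 1.7 = -9.0
ŷ1 = (-1.2)·(-3) + (1.2)·(4) + (0.1)·(0) - 1.7 = 6.7
ŷ2 = (-1.2)·(-2) + (1.2)·(1) + (0.1)·(-4) - 1.7 = 1.5
ŷ3 = (-1.2)·(1) + (1.2)·(-4) + (0.1)·(2) - 1.7 = -7.5
errors² = [2.89, 1.44, 1.69, 0.0]
MSE = 6.0200/4 = 1.505

1.505


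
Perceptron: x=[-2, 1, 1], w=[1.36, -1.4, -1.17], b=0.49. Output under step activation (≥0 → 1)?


z = (-2)·(1.36) + (1)·(-1.4) + (1)·(-1.17) + 0.49
  = -4.8
step(z) = 0 (z<0)

0


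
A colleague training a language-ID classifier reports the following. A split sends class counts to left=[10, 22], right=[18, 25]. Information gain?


Parent = [28, 47], H_parent = 0.9532
H_left = 0.896 (n=32), H_right = 0.9808 (n=43)
H_children = (32/75)·0.896 + (43/75)·0.9808 = 0.9446
IG = 0.9532 - 0.9446 = 0.0086

0.0086


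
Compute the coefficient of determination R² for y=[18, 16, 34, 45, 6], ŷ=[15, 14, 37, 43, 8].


ȳ = 23.8
SS_res = Σ(y-ŷ)² = 30
SS_tot = Σ(y-ȳ)² = 964.8
R² = 1 - SS_res/SS_tot = 1 - 0.0311 = 0.9689

0.9689


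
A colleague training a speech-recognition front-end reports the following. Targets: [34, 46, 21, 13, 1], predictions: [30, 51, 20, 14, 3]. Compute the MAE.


Absolute errors: |34-30|=4, |46-51|=5, |21-20|=1, |13-14|=1, |1-3|=2
Sum = 13
MAE = 13/5 = 13/5

13/5


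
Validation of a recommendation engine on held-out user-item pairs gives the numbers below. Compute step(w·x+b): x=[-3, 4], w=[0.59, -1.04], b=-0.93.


z = (-3)·(0.59) + (4)·(-1.04) - 0.93
  = -6.86
step(z) = 0 (z<0)

0


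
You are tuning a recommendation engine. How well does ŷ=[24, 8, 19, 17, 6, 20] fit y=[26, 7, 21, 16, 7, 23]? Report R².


ȳ = 16.6667
SS_res = Σ(y-ŷ)² = 20
SS_tot = Σ(y-ȳ)² = 333.33
R² = 1 - SS_res/SS_tot = 1 - 0.06 = 0.94

0.94


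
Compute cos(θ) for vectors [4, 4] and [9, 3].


A·B = 4·9 + 4·3 = 48
‖A‖ = √32 = 5.6569, ‖B‖ = √90 = 9.4868
cos = 48/(√32·√90) = 48/√2880 = 0.8944

0.8944


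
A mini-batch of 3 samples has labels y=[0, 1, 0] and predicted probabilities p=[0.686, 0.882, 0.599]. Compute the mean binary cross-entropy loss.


L[0] = -ln(1-0.686) = -ln(0.314) = 1.1584
L[1] = -ln(0.882) = 0.1256
L[2] = -ln(1-0.599) = -ln(0.401) = 0.9138
mean = (1.1584 + 0.1256 + 0.9138)/3 = 0.7326

0.7326


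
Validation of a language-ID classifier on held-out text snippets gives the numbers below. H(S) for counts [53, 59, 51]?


Probabilities: [53/163, 59/163, 51/163] ≈ [0.3252, 0.362, 0.3129]
H = -((53/163)·log₂(53/163) + (59/163)·log₂(59/163) + (51/163)·log₂(51/163))
  = 1.5822 bits

1.5822 bits


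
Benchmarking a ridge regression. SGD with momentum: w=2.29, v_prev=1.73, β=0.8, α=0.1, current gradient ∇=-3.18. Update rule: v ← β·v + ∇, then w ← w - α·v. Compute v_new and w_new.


v_new = 0.8·1.73 - 3.18 = 1.384 - 3.18 = -1.796
w_new = 2.29 - 0.1·-1.796 = 2.29 + 0.1796 = 2.4696

v_new=-1.796, w_new=2.4696


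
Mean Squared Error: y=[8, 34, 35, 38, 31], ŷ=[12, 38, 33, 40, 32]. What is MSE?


Squared errors: (8-12)²=16, (34-38)²=16, (35-33)²=4, (38-40)²=4, (31-32)²=1
Sum = 41
MSE = 41/5 = 41/5

41/5


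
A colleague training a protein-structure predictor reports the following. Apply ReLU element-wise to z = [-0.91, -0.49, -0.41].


ReLU(-0.91) = max(0, -0.91) = 0.0
ReLU(-0.49) = max(0, -0.49) = 0.0
ReLU(-0.41) = max(0, -0.41) = 0.0
result = [0.0, 0.0, 0.0]

[0.0, 0.0, 0.0]


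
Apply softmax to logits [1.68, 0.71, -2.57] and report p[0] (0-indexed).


Exponentials: e^1.68=5.3656, e^0.71=2.034, e^-2.57=0.0765
Sum = 7.4761
Softmax = [0.7177, 0.2721, 0.0102]
p[0] = 5.3656/7.4761 = 0.7177

0.7177


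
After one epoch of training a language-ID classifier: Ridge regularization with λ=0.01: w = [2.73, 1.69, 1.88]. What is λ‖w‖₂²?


‖w‖₂² = (2.73)² + (1.69)² + (1.88)²
     = 7.4529 + 2.8561 + 3.5344
     = 13.8434
λ·‖w‖₂² = 0.01·13.8434 = 0.138434

0.138434


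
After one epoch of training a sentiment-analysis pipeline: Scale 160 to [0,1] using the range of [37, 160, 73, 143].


min=37, max=160
(160-37)/(160-37) = 123/123 = 1.0

1.0


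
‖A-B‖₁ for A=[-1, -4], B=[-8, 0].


d = |-1+ 8| + |-4-0|
  = 7 + 4
  = 11

11


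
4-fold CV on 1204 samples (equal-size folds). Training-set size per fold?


Fold size = 1204/4 = 301
Training per fold = 1204 - 301 = 903

903


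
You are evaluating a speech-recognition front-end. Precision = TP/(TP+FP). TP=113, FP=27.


Precision = TP/(TP+FP)
= 113/(113+27)
= 113/140 = 80.71%

80.71%


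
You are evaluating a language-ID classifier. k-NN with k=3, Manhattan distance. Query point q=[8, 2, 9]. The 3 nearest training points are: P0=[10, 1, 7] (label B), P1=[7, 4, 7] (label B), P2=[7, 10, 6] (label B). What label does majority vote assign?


d(q,P0) = 5  (label B)
d(q,P1) = 5  (label B)
d(q,P2) = 12  (label B)
Votes: A=0, B=3
Majority → B

B


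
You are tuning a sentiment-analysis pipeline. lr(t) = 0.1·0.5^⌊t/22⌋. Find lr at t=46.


n_drops = ⌊46/22⌋ = 2
lr = 0.1·0.5^2 = 0.1·0.25 = 0.025

0.025


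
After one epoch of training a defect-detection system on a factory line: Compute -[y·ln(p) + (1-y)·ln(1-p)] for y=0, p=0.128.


BCE = -[y·ln(p) + (1-y)·ln(1-p)]
= -0 - 1·ln(1-0.128)
= -ln(0.872) = 0.137

0.137


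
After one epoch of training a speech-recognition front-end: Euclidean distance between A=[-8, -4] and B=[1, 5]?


d = √((-8-1)² + (-4-5)²)
  = √(81 + 81)
  = √162 = 12.7279

12.7279


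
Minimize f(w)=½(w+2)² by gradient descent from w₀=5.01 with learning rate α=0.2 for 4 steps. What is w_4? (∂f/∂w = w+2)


step 1: grad = 5.01+2 = 7.01; w = 5.01 - 0.2·(7.01) = 3.608
step 2: grad = 3.608+2 = 5.608; w = 3.608 - 0.2·(5.608) = 2.4864
step 3: grad = 2.4864+2 = 4.4864; w = 2.4864 - 0.2·(4.4864) = 1.58912
step 4: grad = 1.58912+2 = 3.58912; w = 1.58912 - 0.2·(3.58912) = 0.871296

0.871296


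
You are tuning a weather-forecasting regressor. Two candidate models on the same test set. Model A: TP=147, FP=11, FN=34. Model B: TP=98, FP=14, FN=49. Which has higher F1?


Model A: P=147/158=0.9304, R=147/181=0.8122, F1=2PR/(P+R)=2TP/(2TP+FP+FN)=294/339=0.8673
Model B: P=98/112=0.875, R=98/147=0.6667, F1=2PR/(P+R)=2TP/(2TP+FP+FN)=196/259=0.7568
0.8673 > 0.7568 → Model A

Model A


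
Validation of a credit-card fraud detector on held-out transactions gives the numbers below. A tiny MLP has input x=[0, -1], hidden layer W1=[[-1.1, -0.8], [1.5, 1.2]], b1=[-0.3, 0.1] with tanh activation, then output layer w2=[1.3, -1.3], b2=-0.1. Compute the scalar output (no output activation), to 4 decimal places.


z1[0] = (-1.1)·(0) + (-0.8)·(-1) - 0.3 = 0.5
z1[1] = (1.5)·(0) + (1.2)·(-1) + 0.1 = -1.1
h = tanh(z1) = [0.4621, -0.8005]
output = (1.3)·(0.4621) + (-1.3)·(-0.8005) - 0.1 = 1.5414

1.5414


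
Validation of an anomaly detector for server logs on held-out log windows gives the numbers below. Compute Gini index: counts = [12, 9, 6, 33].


Probabilities: [12/60, 9/60, 6/60, 33/60] ≈ [0.2, 0.15, 0.1, 0.55]
Σpᵢ² = (144 + 81 + 36 + 1089)/60² = 1350/3600
Gini = 1 - Σpᵢ² = 1 - 1350/3600 = 0.625

0.625


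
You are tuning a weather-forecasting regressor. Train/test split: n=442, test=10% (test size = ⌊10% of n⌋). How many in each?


Test = ⌊442·10/100⌋ = 44
Train = 442 - 44 = 398

Train: 398, Test: 44


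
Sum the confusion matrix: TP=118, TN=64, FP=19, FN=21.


Total = TP + TN + FP + FN
= 118 + 64 + 19 + 21
= 222
(Predicted positive: 137, predicted negative: 85)

222


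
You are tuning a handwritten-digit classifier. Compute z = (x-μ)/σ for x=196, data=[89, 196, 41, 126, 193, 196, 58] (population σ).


μ = 128.4286, σ = 62.6392
z = (196 - 128.4286)/62.6392 = 1.0787

1.0787


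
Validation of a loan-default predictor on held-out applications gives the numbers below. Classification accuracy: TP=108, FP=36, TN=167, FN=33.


Accuracy = (TP+TN)/(TP+TN+FP+FN)
= (108+167)/(344)
= 275/344 = 79.94%

79.94%


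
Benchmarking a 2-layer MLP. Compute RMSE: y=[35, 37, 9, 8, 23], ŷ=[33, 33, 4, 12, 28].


MSE = 86/5 = 17.2
RMSE = √(86/5) = 4.1473

4.1473


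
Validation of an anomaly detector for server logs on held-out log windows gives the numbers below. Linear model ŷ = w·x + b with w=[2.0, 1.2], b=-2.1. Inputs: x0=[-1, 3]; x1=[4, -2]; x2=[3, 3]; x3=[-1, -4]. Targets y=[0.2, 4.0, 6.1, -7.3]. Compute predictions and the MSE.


ŷ0 = (2.0)·(-1) + (1.2)·(3) - 2.1 = -0.5
ŷ1 = (2.0)·(4) + (1.2)·(-2) - 2.1 = 3.5
ŷ2 = (2.0)·(3) + (1.2)·(3) - 2.1 = 7.5
ŷ3 = (2.0)·(-1) + (1.2)·(-4) - 2.1 = -8.9
errors² = [0.49, 0.25, 1.96, 2.56]
MSE = 5.2600/4 = 1.315

1.315


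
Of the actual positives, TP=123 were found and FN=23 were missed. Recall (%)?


Recall = TP/(TP+FN)
= 123/(123+23)
= 123/146 = 84.25%

84.25%


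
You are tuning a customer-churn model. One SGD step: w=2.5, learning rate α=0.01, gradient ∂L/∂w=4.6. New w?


w_new = w - α·∇
= 2.5 - 0.01·4.6
= 2.5 - 0.046
= 2.454

2.454


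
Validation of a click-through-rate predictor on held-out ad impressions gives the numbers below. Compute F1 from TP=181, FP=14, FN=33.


Precision = 181/195 = 0.9282
Recall = 181/214 = 0.8458
F1 = 2·P·R/(P+R) = 2·TP/(2·TP+FP+FN) = 362/(362+14+33) = 362/409 = 0.8851

0.8851


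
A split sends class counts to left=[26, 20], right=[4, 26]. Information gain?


Parent = [30, 46], H_parent = 0.9678
H_left = 0.9877 (n=46), H_right = 0.5665 (n=30)
H_children = (46/76)·0.9877 + (30/76)·0.5665 = 0.8214
IG = 0.9678 - 0.8214 = 0.1464

0.1464


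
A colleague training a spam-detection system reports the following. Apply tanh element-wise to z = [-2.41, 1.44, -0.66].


tanh(-2.41) = -0.984
tanh(1.44) = 0.8937
tanh(-0.66) = -0.5784
result = [-0.984, 0.8937, -0.5784]

[-0.984, 0.8937, -0.5784]


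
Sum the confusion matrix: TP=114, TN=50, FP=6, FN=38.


Total = TP + TN + FP + FN
= 114 + 50 + 6 + 38
= 208
(Predicted positive: 120, predicted negative: 88)

208


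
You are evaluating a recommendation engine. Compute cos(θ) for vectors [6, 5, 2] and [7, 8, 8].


A·B = 6·7 + 5·8 + 2·8 = 98
‖A‖ = √65 = 8.0623, ‖B‖ = √177 = 13.3041
cos = 98/(√65·√177) = 98/√11505 = 0.9137

0.9137


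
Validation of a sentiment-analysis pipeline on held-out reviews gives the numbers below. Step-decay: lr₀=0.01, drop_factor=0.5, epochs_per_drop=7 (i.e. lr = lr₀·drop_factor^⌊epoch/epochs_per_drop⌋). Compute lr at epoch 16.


n_drops = ⌊16/7⌋ = 2
lr = 0.01·0.5^2 = 0.01·0.25 = 0.0025

0.0025


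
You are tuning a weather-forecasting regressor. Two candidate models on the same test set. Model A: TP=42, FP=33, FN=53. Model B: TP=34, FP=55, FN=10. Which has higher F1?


Model A: P=42/75=0.56, R=42/95=0.4421, F1=2PR/(P+R)=2TP/(2TP+FP+FN)=84/170=0.4941
Model B: P=34/89=0.382, R=34/44=0.7727, F1=2PR/(P+R)=2TP/(2TP+FP+FN)=68/133=0.5113
0.4941 < 0.5113 → Model B

Model B


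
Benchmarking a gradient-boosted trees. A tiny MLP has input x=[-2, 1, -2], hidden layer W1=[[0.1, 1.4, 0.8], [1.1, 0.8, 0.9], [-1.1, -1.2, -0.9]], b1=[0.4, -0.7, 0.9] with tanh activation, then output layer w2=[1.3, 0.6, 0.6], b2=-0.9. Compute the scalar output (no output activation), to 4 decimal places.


z1[0] = (0.1)·(-2) + (1.4)·(1) + (0.8)·(-2) + 0.4 = 0.0
z1[1] = (1.1)·(-2) + (0.8)·(1) + (0.9)·(-2) - 0.7 = -3.9
z1[2] = (-1.1)·(-2) + (-1.2)·(1) + (-0.9)·(-2) + 0.9 = 3.7
h = tanh(z1) = [0.0, -0.9992, 0.9988]
output = (1.3)·(0.0) + (0.6)·(-0.9992) + (0.6)·(0.9988) - 0.9 = -0.9002

-0.9002


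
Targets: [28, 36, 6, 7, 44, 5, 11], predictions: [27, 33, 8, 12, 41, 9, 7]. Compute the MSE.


Squared errors: (28-27)²=1, (36-33)²=9, (6-8)²=4, (7-12)²=25, (44-41)²=9, (5-9)²=16, (11-7)²=16
Sum = 80
MSE = 80/7 = 80/7

80/7


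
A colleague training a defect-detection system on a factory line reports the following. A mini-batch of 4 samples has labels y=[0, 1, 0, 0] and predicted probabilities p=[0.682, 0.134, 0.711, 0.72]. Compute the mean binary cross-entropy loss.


L[0] = -ln(1-0.682) = -ln(0.318) = 1.1457
L[1] = -ln(0.134) = 2.0099
L[2] = -ln(1-0.711) = -ln(0.289) = 1.2413
L[3] = -ln(1-0.72) = -ln(0.28) = 1.273
mean = (1.1457 + 2.0099 + 1.2413 + 1.273)/4 = 1.4175

1.4175


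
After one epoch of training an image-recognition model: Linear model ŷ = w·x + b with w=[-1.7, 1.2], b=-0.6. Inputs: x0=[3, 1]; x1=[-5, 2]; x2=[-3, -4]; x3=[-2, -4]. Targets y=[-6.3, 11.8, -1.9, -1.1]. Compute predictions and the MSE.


ŷ0 = (-1.7)·(3) + (1.2)·(1) - 0.6 = -4.5
ŷ1 = (-1.7)·(-5) + (1.2)·(2) - 0.6 = 10.3
ŷ2 = (-1.7)·(-3) + (1.2)·(-4) - 0.6 = -0.3
ŷ3 = (-1.7)·(-2) + (1.2)·(-4) - 0.6 = -2.0
errors² = [3.24, 2.25, 2.56, 0.81]
MSE = 8.8600/4 = 2.215

2.215


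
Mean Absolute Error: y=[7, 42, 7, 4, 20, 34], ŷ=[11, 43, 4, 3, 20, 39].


Absolute errors: |7-11|=4, |42-43|=1, |7-4|=3, |4-3|=1, |20-20|=0, |34-39|=5
Sum = 14
MAE = 14/6 = 7/3

7/3


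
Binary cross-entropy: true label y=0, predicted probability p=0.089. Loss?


BCE = -[y·ln(p) + (1-y)·ln(1-p)]
= -0 - 1·ln(1-0.089)
= -ln(0.911) = 0.0932

0.0932


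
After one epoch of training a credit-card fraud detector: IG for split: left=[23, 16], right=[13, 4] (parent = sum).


Parent = [36, 20], H_parent = 0.9403
H_left = 0.9766 (n=39), H_right = 0.7871 (n=17)
H_children = (39/56)·0.9766 + (17/56)·0.7871 = 0.9191
IG = 0.9403 - 0.9191 = 0.0212

0.0212


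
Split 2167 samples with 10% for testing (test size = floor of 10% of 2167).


Test = ⌊2167·10/100⌋ = 216
Train = 2167 - 216 = 1951

Train: 1951, Test: 216


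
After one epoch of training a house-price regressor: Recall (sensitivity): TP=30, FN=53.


Recall = TP/(TP+FN)
= 30/(30+53)
= 30/83 = 36.14%

36.14%


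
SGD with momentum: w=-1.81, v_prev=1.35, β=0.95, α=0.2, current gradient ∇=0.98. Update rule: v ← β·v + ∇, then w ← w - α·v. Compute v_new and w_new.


v_new = 0.95·1.35 + 0.98 = 1.2825 + 0.98 = 2.2625
w_new = -1.81 - 0.2·2.2625 = -1.81 - 0.4525 = -2.2625

v_new=2.2625, w_new=-2.2625


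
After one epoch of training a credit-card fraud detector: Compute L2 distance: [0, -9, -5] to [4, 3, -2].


d = √((0-4)² + (-9-3)² + (-5+ 2)²)
  = √(16 + 144 + 9)
  = √169 = 13.0

13.0


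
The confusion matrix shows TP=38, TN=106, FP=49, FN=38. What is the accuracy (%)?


Accuracy = (TP+TN)/(TP+TN+FP+FN)
= (38+106)/(231)
= 144/231 = 62.34%

62.34%


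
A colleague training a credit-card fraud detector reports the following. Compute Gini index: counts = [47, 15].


Probabilities: [47/62, 15/62] ≈ [0.7581, 0.2419]
Σpᵢ² = (2209 + 225)/62² = 2434/3844
Gini = 1 - Σpᵢ² = 1 - 2434/3844 = 0.3668

0.3668


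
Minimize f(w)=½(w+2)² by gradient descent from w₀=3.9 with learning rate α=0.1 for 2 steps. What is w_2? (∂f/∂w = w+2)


step 1: grad = 3.9+2 = 5.9; w = 3.9 - 0.1·(5.9) = 3.31
step 2: grad = 3.31+2 = 5.31; w = 3.31 - 0.1·(5.31) = 2.779

2.779


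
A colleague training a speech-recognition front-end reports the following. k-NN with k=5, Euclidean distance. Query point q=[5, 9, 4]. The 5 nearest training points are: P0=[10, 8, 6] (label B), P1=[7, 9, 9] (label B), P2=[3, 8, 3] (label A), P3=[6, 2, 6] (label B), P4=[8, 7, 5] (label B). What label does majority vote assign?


d(q,P0) = 5.4772  (label B)
d(q,P1) = 5.3852  (label B)
d(q,P2) = 2.4495  (label A)
d(q,P3) = 7.3485  (label B)
d(q,P4) = 3.7417  (label B)
Votes: A=1, B=4
Majority → B

B


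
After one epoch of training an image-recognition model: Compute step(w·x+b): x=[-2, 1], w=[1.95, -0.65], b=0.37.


z = (-2)·(1.95) + (1)·(-0.65) + 0.37
  = -4.18
step(z) = 0 (z<0)

0


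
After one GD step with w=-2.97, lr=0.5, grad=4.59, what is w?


w_new = w - α·∇
= -2.97 - 0.5·4.59
= -2.97 - 2.295
= -5.265

-5.265


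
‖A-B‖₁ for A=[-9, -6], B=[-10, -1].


d = |-9+ 10| + |-6+ 1|
  = 1 + 5
  = 6

6


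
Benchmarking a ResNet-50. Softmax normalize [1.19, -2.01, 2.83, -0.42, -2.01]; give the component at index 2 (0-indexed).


Exponentials: e^1.19=3.2871, e^-2.01=0.134, e^2.83=16.9455, e^-0.42=0.657, e^-2.01=0.134
Sum = 21.1576
Softmax = [0.1554, 0.0063, 0.8009, 0.0311, 0.0063]
p[2] = 16.9455/21.1576 = 0.8009

0.8009


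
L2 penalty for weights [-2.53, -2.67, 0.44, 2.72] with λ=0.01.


‖w‖₂² = (-2.53)² + (-2.67)² + (0.44)² + (2.72)²
     = 6.4009 + 7.1289 + 0.1936 + 7.3984
     = 21.1218
λ·‖w‖₂² = 0.01·21.1218 = 0.211218

0.211218


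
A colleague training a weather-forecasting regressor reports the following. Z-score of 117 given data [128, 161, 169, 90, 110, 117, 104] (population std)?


μ = 125.5714, σ = 27.2389
z = (117 - 125.5714)/27.2389 = -0.3147

-0.3147


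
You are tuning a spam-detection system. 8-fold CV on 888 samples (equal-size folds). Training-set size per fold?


Fold size = 888/8 = 111
Training per fold = 888 - 111 = 777

777


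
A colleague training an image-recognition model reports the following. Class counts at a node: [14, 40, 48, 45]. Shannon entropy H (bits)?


Probabilities: [14/147, 40/147, 48/147, 45/147] ≈ [0.0952, 0.2721, 0.3265, 0.3061]
H = -((14/147)·log₂(14/147) + (40/147)·log₂(40/147) + (48/147)·log₂(48/147) + (45/147)·log₂(45/147))
  = 1.8841 bits

1.8841 bits


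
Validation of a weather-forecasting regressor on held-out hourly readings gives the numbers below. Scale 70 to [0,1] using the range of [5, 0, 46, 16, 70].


min=0, max=70
(70-0)/(70-0) = 70/70 = 1.0

1.0


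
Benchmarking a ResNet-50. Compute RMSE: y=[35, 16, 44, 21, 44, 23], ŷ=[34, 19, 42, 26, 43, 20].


MSE = 49/6 = 8.1667
RMSE = √(49/6) = 2.8577

2.8577


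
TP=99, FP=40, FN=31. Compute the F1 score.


Precision = 99/139 = 0.7122
Recall = 99/130 = 0.7615
F1 = 2·P·R/(P+R) = 2·TP/(2·TP+FP+FN) = 198/(198+40+31) = 198/269 = 0.7361

0.7361


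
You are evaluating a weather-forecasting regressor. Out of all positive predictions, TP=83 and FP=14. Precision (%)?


Precision = TP/(TP+FP)
= 83/(83+14)
= 83/97 = 85.57%

85.57%


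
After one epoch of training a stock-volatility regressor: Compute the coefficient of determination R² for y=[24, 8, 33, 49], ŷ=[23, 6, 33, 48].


ȳ = 28.5
SS_res = Σ(y-ŷ)² = 6
SS_tot = Σ(y-ȳ)² = 881
R² = 1 - SS_res/SS_tot = 1 - 0.0068 = 0.9932

0.9932


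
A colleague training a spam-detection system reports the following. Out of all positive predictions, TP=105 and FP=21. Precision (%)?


Precision = TP/(TP+FP)
= 105/(105+21)
= 105/126 = 83.33%

83.33%


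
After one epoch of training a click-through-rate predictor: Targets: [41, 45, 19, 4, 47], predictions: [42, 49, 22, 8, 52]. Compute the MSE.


Squared errors: (41-42)²=1, (45-49)²=16, (19-22)²=9, (4-8)²=16, (47-52)²=25
Sum = 67
MSE = 67/5 = 67/5

67/5


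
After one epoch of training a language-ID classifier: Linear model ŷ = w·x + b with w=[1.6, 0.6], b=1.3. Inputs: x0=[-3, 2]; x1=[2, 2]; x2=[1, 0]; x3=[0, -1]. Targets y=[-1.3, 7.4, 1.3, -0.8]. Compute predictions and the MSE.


ŷ0 = (1.6)·(-3) + (0.6)·(2) + 1.3 = -2.3
ŷ1 = (1.6)·(2) + (0.6)·(2) + 1.3 = 5.7
ŷ2 = (1.6)·(1) + (0.6)·(0) + 1.3 = 2.9
ŷ3 = (1.6)·(0) + (0.6)·(-1) + 1.3 = 0.7
errors² = [1.0, 2.89, 2.56, 2.25]
MSE = 8.7000/4 = 2.175

2.175


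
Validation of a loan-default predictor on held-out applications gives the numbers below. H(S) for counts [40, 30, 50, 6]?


Probabilities: [40/126, 30/126, 50/126, 6/126] ≈ [0.3175, 0.2381, 0.3968, 0.0476]
H = -((40/126)·log₂(40/126) + (30/126)·log₂(30/126) + (50/126)·log₂(50/126) + (6/126)·log₂(6/126))
  = 1.7568 bits

1.7568 bits


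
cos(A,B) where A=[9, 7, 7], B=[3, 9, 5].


A·B = 9·3 + 7·9 + 7·5 = 125
‖A‖ = √179 = 13.3791, ‖B‖ = √115 = 10.7238
cos = 125/(√179·√115) = 125/√20585 = 0.8712

0.8712


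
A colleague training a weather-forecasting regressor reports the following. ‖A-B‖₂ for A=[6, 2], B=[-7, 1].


d = √((6+ 7)² + (2-1)²)
  = √(169 + 1)
  = √170 = 13.0384

13.0384


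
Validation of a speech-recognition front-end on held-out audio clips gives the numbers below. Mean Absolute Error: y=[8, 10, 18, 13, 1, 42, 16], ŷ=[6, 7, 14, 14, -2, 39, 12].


Absolute errors: |8-6|=2, |10-7|=3, |18-14|=4, |13-14|=1, |1+ 2|=3, |42-39|=3, |16-12|=4
Sum = 20
MAE = 20/7 = 20/7

20/7


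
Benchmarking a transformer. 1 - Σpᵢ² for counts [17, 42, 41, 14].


Probabilities: [17/114, 42/114, 41/114, 14/114] ≈ [0.1491, 0.3684, 0.3596, 0.1228]
Σpᵢ² = (289 + 1764 + 1681 + 196)/114² = 3930/12996
Gini = 1 - Σpᵢ² = 1 - 3930/12996 = 0.6976

0.6976


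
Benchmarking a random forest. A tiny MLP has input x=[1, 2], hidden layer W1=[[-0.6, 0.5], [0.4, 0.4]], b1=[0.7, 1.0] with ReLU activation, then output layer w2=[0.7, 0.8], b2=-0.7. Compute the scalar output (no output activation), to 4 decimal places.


z1[0] = (-0.6)·(1) + (0.5)·(2) + 0.7 = 1.1
z1[1] = (0.4)·(1) + (0.4)·(2) + 1.0 = 2.2
h = ReLU(z1) = [1.1, 2.2]
output = (0.7)·(1.1) + (0.8)·(2.2) - 0.7 = 1.83

1.83


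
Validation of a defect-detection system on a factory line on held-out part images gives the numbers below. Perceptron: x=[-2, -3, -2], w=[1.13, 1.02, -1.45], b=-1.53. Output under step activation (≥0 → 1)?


z = (-2)·(1.13) + (-3)·(1.02) + (-2)·(-1.45) - 1.53
  = -3.95
step(z) = 0 (z<0)

0


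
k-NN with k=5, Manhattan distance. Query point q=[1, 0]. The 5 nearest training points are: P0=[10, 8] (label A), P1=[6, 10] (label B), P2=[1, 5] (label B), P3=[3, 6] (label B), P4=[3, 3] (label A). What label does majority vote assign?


d(q,P0) = 17  (label A)
d(q,P1) = 15  (label B)
d(q,P2) = 5  (label B)
d(q,P3) = 8  (label B)
d(q,P4) = 5  (label A)
Votes: A=2, B=3
Majority → B

B


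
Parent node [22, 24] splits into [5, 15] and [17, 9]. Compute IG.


Parent = [22, 24], H_parent = 0.9986
H_left = 0.8113 (n=20), H_right = 0.9306 (n=26)
H_children = (20/46)·0.8113 + (26/46)·0.9306 = 0.8787
IG = 0.9986 - 0.8787 = 0.1199

0.1199


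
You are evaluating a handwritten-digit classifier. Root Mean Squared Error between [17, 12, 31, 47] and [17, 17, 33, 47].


MSE = 29/4 = 7.25
RMSE = √(29/4) = 2.6926

2.6926


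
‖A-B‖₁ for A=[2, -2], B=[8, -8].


d = |2-8| + |-2+ 8|
  = 6 + 6
  = 12

12


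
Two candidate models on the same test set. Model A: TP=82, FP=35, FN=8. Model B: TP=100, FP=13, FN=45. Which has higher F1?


Model A: P=82/117=0.7009, R=82/90=0.9111, F1=2PR/(P+R)=2TP/(2TP+FP+FN)=164/207=0.7923
Model B: P=100/113=0.885, R=100/145=0.6897, F1=2PR/(P+R)=2TP/(2TP+FP+FN)=200/258=0.7752
0.7923 > 0.7752 → Model A

Model A


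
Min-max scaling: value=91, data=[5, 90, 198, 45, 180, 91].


min=5, max=198
(91-5)/(198-5) = 86/193 = 0.4456

0.4456


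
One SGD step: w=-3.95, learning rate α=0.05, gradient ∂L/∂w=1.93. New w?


w_new = w - α·∇
= -3.95 - 0.05·1.93
= -3.95 - 0.0965
= -4.0465

-4.0465


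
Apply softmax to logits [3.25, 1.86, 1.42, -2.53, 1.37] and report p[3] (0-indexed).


Exponentials: e^3.25=25.7903, e^1.86=6.4237, e^1.42=4.1371, e^-2.53=0.0797, e^1.37=3.9354
Sum = 40.3662
Softmax = [0.6389, 0.1591, 0.1025, 0.002, 0.0975]
p[3] = 0.0797/40.3662 = 0.002

0.002


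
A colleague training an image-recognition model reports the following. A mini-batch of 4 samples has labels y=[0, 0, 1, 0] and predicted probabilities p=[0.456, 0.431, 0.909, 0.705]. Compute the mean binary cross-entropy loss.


L[0] = -ln(1-0.456) = -ln(0.544) = 0.6088
L[1] = -ln(1-0.431) = -ln(0.569) = 0.5639
L[2] = -ln(0.909) = 0.0954
L[3] = -ln(1-0.705) = -ln(0.295) = 1.2208
mean = (0.6088 + 0.5639 + 0.0954 + 1.2208)/4 = 0.6222

0.6222


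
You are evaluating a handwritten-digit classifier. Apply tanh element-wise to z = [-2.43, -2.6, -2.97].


tanh(-2.43) = -0.9846
tanh(-2.6) = -0.989
tanh(-2.97) = -0.9947
result = [-0.9846, -0.989, -0.9947]

[-0.9846, -0.989, -0.9947]


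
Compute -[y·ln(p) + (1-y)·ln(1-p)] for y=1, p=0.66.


BCE = -[y·ln(p) + (1-y)·ln(1-p)]
= -1·ln(0.66) - 0
= -ln(0.66) = 0.4155

0.4155


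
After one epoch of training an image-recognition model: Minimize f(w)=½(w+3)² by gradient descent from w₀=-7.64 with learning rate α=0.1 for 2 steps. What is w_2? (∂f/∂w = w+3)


step 1: grad = -7.64+3 = -4.64; w = -7.64 - 0.1·(-4.64) = -7.176
step 2: grad = -7.176+3 = -4.176; w = -7.176 - 0.1·(-4.176) = -6.7584

-6.7584


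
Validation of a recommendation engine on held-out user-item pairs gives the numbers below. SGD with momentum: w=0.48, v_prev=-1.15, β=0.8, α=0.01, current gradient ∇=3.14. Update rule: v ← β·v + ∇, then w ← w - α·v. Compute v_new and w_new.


v_new = 0.8·-1.15 + 3.14 = -0.92 + 3.14 = 2.22
w_new = 0.48 - 0.01·2.22 = 0.48 - 0.0222 = 0.4578

v_new=2.22, w_new=0.4578


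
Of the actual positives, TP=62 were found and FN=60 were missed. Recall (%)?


Recall = TP/(TP+FN)
= 62/(62+60)
= 62/122 = 50.82%

50.82%


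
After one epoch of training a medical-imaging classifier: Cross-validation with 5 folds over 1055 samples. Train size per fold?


Fold size = 1055/5 = 211
Training per fold = 1055 - 211 = 844

844


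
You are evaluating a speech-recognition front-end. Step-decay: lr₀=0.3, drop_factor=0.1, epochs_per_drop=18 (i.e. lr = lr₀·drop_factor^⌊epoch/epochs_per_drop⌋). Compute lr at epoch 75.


n_drops = ⌊75/18⌋ = 4
lr = 0.3·0.1^4 = 0.3·0.0001 = 0.00003

0.00003


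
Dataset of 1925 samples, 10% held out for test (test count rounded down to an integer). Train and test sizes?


Test = ⌊1925·10/100⌋ = 192
Train = 1925 - 192 = 1733

Train: 1733, Test: 192


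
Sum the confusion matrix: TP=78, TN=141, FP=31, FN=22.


Total = TP + TN + FP + FN
= 78 + 141 + 31 + 22
= 272
(Predicted positive: 109, predicted negative: 163)

272


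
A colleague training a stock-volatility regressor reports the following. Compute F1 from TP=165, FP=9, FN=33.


Precision = 165/174 = 0.9483
Recall = 165/198 = 0.8333
F1 = 2·P·R/(P+R) = 2·TP/(2·TP+FP+FN) = 330/(330+9+33) = 330/372 = 0.8871

0.8871


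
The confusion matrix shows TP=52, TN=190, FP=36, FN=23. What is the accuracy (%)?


Accuracy = (TP+TN)/(TP+TN+FP+FN)
= (52+190)/(301)
= 242/301 = 80.4%

80.4%


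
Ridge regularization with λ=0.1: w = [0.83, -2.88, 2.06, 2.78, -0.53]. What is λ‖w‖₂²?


‖w‖₂² = (0.83)² + (-2.88)² + (2.06)² + (2.78)² + (-0.53)²
     = 0.6889 + 8.2944 + 4.2436 + 7.7284 + 0.2809
     = 21.2362
λ·‖w‖₂² = 0.1·21.2362 = 2.12362

2.12362


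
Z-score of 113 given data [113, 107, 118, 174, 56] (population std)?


μ = 113.6, σ = 37.4945
z = (113 - 113.6)/37.4945 = -0.016

-0.016


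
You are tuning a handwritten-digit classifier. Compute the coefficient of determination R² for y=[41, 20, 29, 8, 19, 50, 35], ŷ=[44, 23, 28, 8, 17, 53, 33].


ȳ = 28.8571
SS_res = Σ(y-ŷ)² = 36
SS_tot = Σ(y-ȳ)² = 1242.86
R² = 1 - SS_res/SS_tot = 1 - 0.029 = 0.971

0.971


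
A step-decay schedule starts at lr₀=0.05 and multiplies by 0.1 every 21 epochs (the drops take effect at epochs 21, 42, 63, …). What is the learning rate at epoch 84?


n_drops = ⌊84/21⌋ = 4
lr = 0.05·0.1^4 = 0.05·0.0001 = 0.000005

0.000005
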